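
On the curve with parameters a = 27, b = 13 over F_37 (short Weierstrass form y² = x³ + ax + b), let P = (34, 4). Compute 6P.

Repeated addition: build up to 6P.
2P: tangent at (34, 4): λ = (3·34² + 27)/(2·4) ≡ 17/8. 8⁻¹ ≡ 14 (mod 37) since 8·14 = 112 ≡ 1, so λ ≡ 17·14 ≡ 16.
  x = λ² - 34 - 34 = 256 - 68 ≡ 3; y = λ·(34 - 3) - 4 ≡ 11. → (3, 11)
3P: (3, 11) + (34, 4). λ = (4 - 11)/(34 - 3) ≡ 30/31 mod 37. 31⁻¹ ≡ 6 (mod 37), so λ ≡ 32.
  x = λ² - 3 - 34 = 1024 - 37 ≡ 25; y = λ·(3 - 25) - 11 ≡ 25. → (25, 25)
4P: (25, 25) + (34, 4). λ = (4 - 25)/(34 - 25) ≡ 16/9 mod 37. 9⁻¹ ≡ 33 (mod 37) since 9·33 = 297 ≡ 1, so λ ≡ 10.
  x = λ² - 25 - 34 = 100 - 59 ≡ 4; y = λ·(25 - 4) - 25 ≡ 0. → (4, 0)
5P: (4, 0) + (34, 4). λ = (4 - 0)/(34 - 4) ≡ 4/30 mod 37. 30⁻¹ ≡ 21 (mod 37), so λ ≡ 10.
  x = λ² - 4 - 34 = 100 - 38 ≡ 25; y = λ·(4 - 25) - 0 ≡ 12. → (25, 12)
6P: (25, 12) + (34, 4). λ = (4 - 12)/(34 - 25) ≡ 29/9 mod 37. 9⁻¹ ≡ 33 (mod 37) since 9·33 = 297 ≡ 1, so λ ≡ 32.
  x = λ² - 25 - 34 = 1024 - 59 ≡ 3; y = λ·(25 - 3) - 12 ≡ 26. → (3, 26)

(3, 26)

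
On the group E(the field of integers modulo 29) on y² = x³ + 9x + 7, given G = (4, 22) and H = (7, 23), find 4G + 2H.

First 4G:
Repeated addition: build up to 4G.
2G: tangent at (4, 22): λ = (3·4² + 9)/(2·22) ≡ 28/15. 15⁻¹ ≡ 2 (mod 29) since 15·2 = 30 ≡ 1, so λ ≡ 28·2 ≡ 27.
  x = λ² - 4 - 4 = 729 - 8 ≡ 25; y = λ·(4 - 25) - 22 ≡ 20. → (25, 20)
3G: (25, 20) + (4, 22). λ = (22 - 20)/(4 - 25) ≡ 2/8 mod 29. 8⁻¹ ≡ 11 (mod 29), so λ ≡ 22.
  x = λ² - 25 - 4 = 484 - 29 ≡ 20; y = λ·(25 - 20) - 20 ≡ 3. → (20, 3)
4G: (20, 3) + (4, 22). λ = (22 - 3)/(4 - 20) ≡ 19/13 mod 29. 13⁻¹ ≡ 9 (mod 29) since 13·9 = 117 ≡ 1, so λ ≡ 26.
  x = λ² - 20 - 4 = 676 - 24 ≡ 14; y = λ·(20 - 14) - 3 ≡ 8. → (14, 8)
4G = (14, 8).
Next 2H:
Repeated addition: build up to 2H.
2H: tangent at (7, 23): λ = (3·7² + 9)/(2·23) ≡ 11/17. 17⁻¹ ≡ 12 (mod 29), so λ ≡ 11·12 ≡ 16.
  x = λ² - 7 - 7 = 256 - 14 ≡ 10; y = λ·(7 - 10) - 23 ≡ 16. → (10, 16)
2H = (10, 16).
Finally 4G + 2H:
(14, 8) + (10, 16). λ = (16 - 8)/(10 - 14) ≡ 8/25 mod 29. 25⁻¹ ≡ 7 (mod 29), so λ ≡ 27.
  x = λ² - 14 - 10 = 729 - 24 ≡ 9; y = λ·(14 - 9) - 8 ≡ 11. → (9, 11)

(9, 11)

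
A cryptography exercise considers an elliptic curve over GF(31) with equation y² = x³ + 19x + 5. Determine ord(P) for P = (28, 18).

2P: tangent at (28, 18): λ = (3·28² + 19)/(2·18) ≡ 15/5. 5⁻¹ ≡ 25 (mod 31), so λ ≡ 15·25 ≡ 3.
  x = λ² - 28 - 28 = 9 - 56 ≡ 15; y = λ·(28 - 15) - 18 ≡ 21. → (15, 21)
3P: (15, 21) + (28, 18). λ = (18 - 21)/(28 - 15) ≡ 28/13 mod 31. 13⁻¹ ≡ 12 (mod 31) since 13·12 = 156 ≡ 1, so λ ≡ 26.
  x = λ² - 15 - 28 = 676 - 43 ≡ 13; y = λ·(15 - 13) - 21 ≡ 0. → (13, 0)
4P: (13, 0) + (28, 18). λ = (18 - 0)/(28 - 13) ≡ 18/15 mod 31. 15⁻¹ ≡ 29 (mod 31) since 15·29 = 435 ≡ 1, so λ ≡ 26.
  x = λ² - 13 - 28 = 676 - 41 ≡ 15; y = λ·(13 - 15) - 0 ≡ 10. → (15, 10)
5P: (15, 10) + (28, 18). λ = (18 - 10)/(28 - 15) ≡ 8/13 mod 31. 13⁻¹ ≡ 12 (mod 31) since 13·12 = 156 ≡ 1, so λ ≡ 3.
  x = λ² - 15 - 28 = 9 - 43 ≡ 28; y = λ·(15 - 28) - 10 ≡ 13. → (28, 13)
6P: (28, 13) + (28, 18): same x and y₁ ≡ -y₂, so the sum is 𝒪.
6P = 𝒪, so the order is 6.

6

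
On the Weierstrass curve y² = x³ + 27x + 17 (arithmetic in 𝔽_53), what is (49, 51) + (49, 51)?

tangent at (49, 51): λ = (3·49² + 27)/(2·51) ≡ 22/49. 49⁻¹ ≡ 13 (mod 53), so λ ≡ 22·13 ≡ 21.
  x = λ² - 49 - 49 = 441 - 98 ≡ 25; y = λ·(49 - 25) - 51 ≡ 29. → (25, 29)

(25, 29)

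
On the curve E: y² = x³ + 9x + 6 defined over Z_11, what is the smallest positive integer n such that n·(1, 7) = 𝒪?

10

2P: tangent at (1, 7): λ = (3·1² + 9)/(2·7) ≡ 1/3. 3⁻¹ ≡ 4 (mod 11), so λ ≡ 1·4 ≡ 4.
  x = λ² - 1 - 1 = 16 - 2 ≡ 3; y = λ·(1 - 3) - 7 ≡ 7. → (3, 7)
3P: (3, 7) + (1, 7). λ = (7 - 7)/(1 - 3) ≡ 0/9 mod 11. 9⁻¹ ≡ 5 (mod 11), so λ ≡ 0.
  x = λ² - 3 - 1 = 0 - 4 ≡ 7; y = λ·(3 - 7) - 7 ≡ 4. → (7, 4)
4P: (7, 4) + (1, 7). λ = (7 - 4)/(1 - 7) ≡ 3/5 mod 11. 5⁻¹ ≡ 9 (mod 11) since 5·9 = 45 ≡ 1, so λ ≡ 5.
  x = λ² - 7 - 1 = 25 - 8 ≡ 6; y = λ·(7 - 6) - 4 ≡ 1. → (6, 1)
5P: (6, 1) + (1, 7). λ = (7 - 1)/(1 - 6) ≡ 6/6 mod 11. 6⁻¹ ≡ 2 (mod 11), so λ ≡ 1.
  x = λ² - 6 - 1 = 1 - 7 ≡ 5; y = λ·(6 - 5) - 1 ≡ 0. → (5, 0)
6P: (5, 0) + (1, 7). λ = (7 - 0)/(1 - 5) ≡ 7/7 mod 11. 7⁻¹ ≡ 8 (mod 11) since 7·8 = 56 ≡ 1, so λ ≡ 1.
  x = λ² - 5 - 1 = 1 - 6 ≡ 6; y = λ·(5 - 6) - 0 ≡ 10. → (6, 10)
7P: (6, 10) + (1, 7). λ = (7 - 10)/(1 - 6) ≡ 8/6 mod 11. 6⁻¹ ≡ 2 (mod 11), so λ ≡ 5.
  x = λ² - 6 - 1 = 25 - 7 ≡ 7; y = λ·(6 - 7) - 10 ≡ 7. → (7, 7)
8P: (7, 7) + (1, 7). λ = (7 - 7)/(1 - 7) ≡ 0/5 mod 11. 5⁻¹ ≡ 9 (mod 11) since 5·9 = 45 ≡ 1, so λ ≡ 0.
  x = λ² - 7 - 1 = 0 - 8 ≡ 3; y = λ·(7 - 3) - 7 ≡ 4. → (3, 4)
9P: (3, 4) + (1, 7). λ = (7 - 4)/(1 - 3) ≡ 3/9 mod 11. 9⁻¹ ≡ 5 (mod 11), so λ ≡ 4.
  x = λ² - 3 - 1 = 16 - 4 ≡ 1; y = λ·(3 - 1) - 4 ≡ 4. → (1, 4)
10P: (1, 4) + (1, 7): same x and y₁ ≡ -y₂, so the sum is 𝒪.
10P = 𝒪, so the order is 10.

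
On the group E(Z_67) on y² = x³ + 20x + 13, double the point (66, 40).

(42, 54)

tangent at (66, 40): λ = (3·66² + 20)/(2·40) ≡ 23/13. 13⁻¹ ≡ 31 (mod 67) since 13·31 = 403 ≡ 1, so λ ≡ 23·31 ≡ 43.
  x = λ² - 66 - 66 = 1849 - 132 ≡ 42; y = λ·(66 - 42) - 40 ≡ 54. → (42, 54)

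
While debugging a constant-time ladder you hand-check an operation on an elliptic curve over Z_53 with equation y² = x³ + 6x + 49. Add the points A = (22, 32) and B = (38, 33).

(22, 32) + (38, 33). λ = (33 - 32)/(38 - 22) ≡ 1/16 mod 53. 16⁻¹ ≡ 10 (mod 53), so λ ≡ 10.
  x = λ² - 22 - 38 = 100 - 60 ≡ 40; y = λ·(22 - 40) - 32 ≡ 0. → (40, 0)

(40, 0)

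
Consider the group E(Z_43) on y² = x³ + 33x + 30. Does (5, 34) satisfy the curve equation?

no

y² = 34² ≡ 38; x³ + 33x + 30 = 320 ≡ 19 (mod 43). 38 ≠ 19.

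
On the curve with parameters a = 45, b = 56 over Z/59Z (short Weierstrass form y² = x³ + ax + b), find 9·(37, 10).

Write Q = (37, 10).
Double-and-add on 9 = (1001)₂. Start with Q = (37, 10) for the leading 1-bit.
double: tangent at (37, 10): λ = (3·37² + 45)/(2·10) ≡ 22/20. 20⁻¹ ≡ 3 (mod 59), so λ ≡ 22·3 ≡ 7.
  x = λ² - 37 - 37 = 49 - 74 ≡ 34; y = λ·(37 - 34) - 10 ≡ 11. → (34, 11)
double: tangent at (34, 11): λ = (3·34² + 45)/(2·11) ≡ 32/22. 22⁻¹ ≡ 51 (mod 59) since 22·51 = 1122 ≡ 1, so λ ≡ 32·51 ≡ 39.
  x = λ² - 34 - 34 = 1521 - 68 ≡ 37; y = λ·(34 - 37) - 11 ≡ 49. → (37, 49)
double: tangent at (37, 49): λ = (3·37² + 45)/(2·49) ≡ 22/39. 39⁻¹ ≡ 56 (mod 59), so λ ≡ 22·56 ≡ 52.
  x = λ² - 37 - 37 = 2704 - 74 ≡ 34; y = λ·(37 - 34) - 49 ≡ 48. → (34, 48)
add Q: (34, 48) + (37, 10). λ = (10 - 48)/(37 - 34) ≡ 21/3 mod 59. 3⁻¹ ≡ 20 (mod 59), so λ ≡ 7.
  x = λ² - 34 - 37 = 49 - 71 ≡ 37; y = λ·(34 - 37) - 48 ≡ 49. → (37, 49)

(37, 49)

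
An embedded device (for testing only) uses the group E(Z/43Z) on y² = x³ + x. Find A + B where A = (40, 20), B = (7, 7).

(5, 42)

(40, 20) + (7, 7). λ = (7 - 20)/(7 - 40) ≡ 30/10 mod 43. 10⁻¹ ≡ 13 (mod 43) since 10·13 = 130 ≡ 1, so λ ≡ 3.
  x = λ² - 40 - 7 = 9 - 47 ≡ 5; y = λ·(40 - 5) - 20 ≡ 42. → (5, 42)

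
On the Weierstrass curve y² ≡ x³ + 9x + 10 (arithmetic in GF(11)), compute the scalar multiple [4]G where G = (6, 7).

(8, 0)

Double-and-add on 4 = (100)₂. Start with G = (6, 7) for the leading 1-bit.
double: tangent at (6, 7): λ = (3·6² + 9)/(2·7) ≡ 7/3. 3⁻¹ ≡ 4 (mod 11) since 3·4 = 12 ≡ 1, so λ ≡ 7·4 ≡ 6.
  x = λ² - 6 - 6 = 36 - 12 ≡ 2; y = λ·(6 - 2) - 7 ≡ 6. → (2, 6)
double: tangent at (2, 6): λ = (3·2² + 9)/(2·6) ≡ 10/1. 1⁻¹ ≡ 1 (mod 11) since 1·1 = 1 ≡ 1, so λ ≡ 10·1 ≡ 10.
  x = λ² - 2 - 2 = 100 - 4 ≡ 8; y = λ·(2 - 8) - 6 ≡ 0. → (8, 0)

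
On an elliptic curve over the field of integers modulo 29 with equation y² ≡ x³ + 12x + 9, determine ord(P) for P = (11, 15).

3

2P: tangent at (11, 15): λ = (3·11² + 12)/(2·15) ≡ 27/1. 1⁻¹ ≡ 1 (mod 29), so λ ≡ 27·1 ≡ 27.
  x = λ² - 11 - 11 = 729 - 22 ≡ 11; y = λ·(11 - 11) - 15 ≡ 14. → (11, 14)
3P: (11, 14) + (11, 15): same x and y₁ ≡ -y₂, so the sum is O.
3P = O, so the order is 3.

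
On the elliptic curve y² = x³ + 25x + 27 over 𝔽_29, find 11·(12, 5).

(23, 3)

Write P = (12, 5).
Repeated addition: build up to 11P.
2P: tangent at (12, 5): λ = (3·12² + 25)/(2·5) ≡ 22/10. 10⁻¹ ≡ 3 (mod 29) since 10·3 = 30 ≡ 1, so λ ≡ 22·3 ≡ 8.
  x = λ² - 12 - 12 = 64 - 24 ≡ 11; y = λ·(12 - 11) - 5 ≡ 3. → (11, 3)
3P: (11, 3) + (12, 5). λ = (5 - 3)/(12 - 11) ≡ 2/1 mod 29. 1⁻¹ ≡ 1 (mod 29), so λ ≡ 2.
  x = λ² - 11 - 12 = 4 - 23 ≡ 10; y = λ·(11 - 10) - 3 ≡ 28. → (10, 28)
4P: (10, 28) + (12, 5). λ = (5 - 28)/(12 - 10) ≡ 6/2 mod 29. 2⁻¹ ≡ 15 (mod 29), so λ ≡ 3.
  x = λ² - 10 - 12 = 9 - 22 ≡ 16; y = λ·(10 - 16) - 28 ≡ 12. → (16, 12)
5P: (16, 12) + (12, 5). λ = (5 - 12)/(12 - 16) ≡ 22/25 mod 29. 25⁻¹ ≡ 7 (mod 29), so λ ≡ 9.
  x = λ² - 16 - 12 = 81 - 28 ≡ 24; y = λ·(16 - 24) - 12 ≡ 3. → (24, 3)
6P: (24, 3) + (12, 5). λ = (5 - 3)/(12 - 24) ≡ 2/17 mod 29. 17⁻¹ ≡ 12 (mod 29), so λ ≡ 24.
  x = λ² - 24 - 12 = 576 - 36 ≡ 18; y = λ·(24 - 18) - 3 ≡ 25. → (18, 25)
7P: (18, 25) + (12, 5). λ = (5 - 25)/(12 - 18) ≡ 9/23 mod 29. 23⁻¹ ≡ 24 (mod 29), so λ ≡ 13.
  x = λ² - 18 - 12 = 169 - 30 ≡ 23; y = λ·(18 - 23) - 25 ≡ 26. → (23, 26)
8P: (23, 26) + (12, 5). λ = (5 - 26)/(12 - 23) ≡ 8/18 mod 29. 18⁻¹ ≡ 21 (mod 29), so λ ≡ 23.
  x = λ² - 23 - 12 = 529 - 35 ≡ 1; y = λ·(23 - 1) - 26 ≡ 16. → (1, 16)
9P: (1, 16) + (12, 5). λ = (5 - 16)/(12 - 1) ≡ 18/11 mod 29. 11⁻¹ ≡ 8 (mod 29) since 11·8 = 88 ≡ 1, so λ ≡ 28.
  x = λ² - 1 - 12 = 784 - 13 ≡ 17; y = λ·(1 - 17) - 16 ≡ 0. → (17, 0)
10P: (17, 0) + (12, 5). λ = (5 - 0)/(12 - 17) ≡ 5/24 mod 29. 24⁻¹ ≡ 23 (mod 29) since 24·23 = 552 ≡ 1, so λ ≡ 28.
  x = λ² - 17 - 12 = 784 - 29 ≡ 1; y = λ·(17 - 1) - 0 ≡ 13. → (1, 13)
11P: (1, 13) + (12, 5). λ = (5 - 13)/(12 - 1) ≡ 21/11 mod 29. 11⁻¹ ≡ 8 (mod 29) since 11·8 = 88 ≡ 1, so λ ≡ 23.
  x = λ² - 1 - 12 = 529 - 13 ≡ 23; y = λ·(1 - 23) - 13 ≡ 3. → (23, 3)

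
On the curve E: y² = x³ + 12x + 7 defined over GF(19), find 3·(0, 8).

Write P = (0, 8).
Repeated addition: build up to 3P.
2P: tangent at (0, 8): λ = (3·0² + 12)/(2·8) ≡ 12/16. 16⁻¹ ≡ 6 (mod 19) since 16·6 = 96 ≡ 1, so λ ≡ 12·6 ≡ 15.
  x = λ² - 0 - 0 = 225 - 0 ≡ 16; y = λ·(0 - 16) - 8 ≡ 18. → (16, 18)
3P: (16, 18) + (0, 8). λ = (8 - 18)/(0 - 16) ≡ 9/3 mod 19. 3⁻¹ ≡ 13 (mod 19), so λ ≡ 3.
  x = λ² - 16 - 0 = 9 - 16 ≡ 12; y = λ·(16 - 12) - 18 ≡ 13. → (12, 13)

(12, 13)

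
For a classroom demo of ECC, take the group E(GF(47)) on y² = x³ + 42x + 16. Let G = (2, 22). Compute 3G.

Repeated addition: build up to 3G.
2G: tangent at (2, 22): λ = (3·2² + 42)/(2·22) ≡ 7/44. 44⁻¹ ≡ 31 (mod 47), so λ ≡ 7·31 ≡ 29.
  x = λ² - 2 - 2 = 841 - 4 ≡ 38; y = λ·(2 - 38) - 22 ≡ 15. → (38, 15)
3G: (38, 15) + (2, 22). λ = (22 - 15)/(2 - 38) ≡ 7/11 mod 47. 11⁻¹ ≡ 30 (mod 47), so λ ≡ 22.
  x = λ² - 38 - 2 = 484 - 40 ≡ 21; y = λ·(38 - 21) - 15 ≡ 30. → (21, 30)

(21, 30)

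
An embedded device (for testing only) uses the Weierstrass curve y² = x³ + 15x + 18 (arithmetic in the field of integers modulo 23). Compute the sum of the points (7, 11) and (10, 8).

(7, 12)

(7, 11) + (10, 8). λ = (8 - 11)/(10 - 7) ≡ 20/3 mod 23. 3⁻¹ ≡ 8 (mod 23), so λ ≡ 22.
  x = λ² - 7 - 10 = 484 - 17 ≡ 7; y = λ·(7 - 7) - 11 ≡ 12. → (7, 12)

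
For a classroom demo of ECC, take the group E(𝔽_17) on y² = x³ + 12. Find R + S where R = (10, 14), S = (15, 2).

(10, 14) + (15, 2). λ = (2 - 14)/(15 - 10) ≡ 5/5 mod 17. 5⁻¹ ≡ 7 (mod 17) since 5·7 = 35 ≡ 1, so λ ≡ 1.
  x = λ² - 10 - 15 = 1 - 25 ≡ 10; y = λ·(10 - 10) - 14 ≡ 3. → (10, 3)

(10, 3)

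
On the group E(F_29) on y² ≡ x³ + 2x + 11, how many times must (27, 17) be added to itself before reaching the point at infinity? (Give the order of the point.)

7

2P: tangent at (27, 17): λ = (3·27² + 2)/(2·17) ≡ 14/5. 5⁻¹ ≡ 6 (mod 29), so λ ≡ 14·6 ≡ 26.
  x = λ² - 27 - 27 = 676 - 54 ≡ 13; y = λ·(27 - 13) - 17 ≡ 28. → (13, 28)
3P: (13, 28) + (27, 17). λ = (17 - 28)/(27 - 13) ≡ 18/14 mod 29. 14⁻¹ ≡ 27 (mod 29), so λ ≡ 22.
  x = λ² - 13 - 27 = 484 - 40 ≡ 9; y = λ·(13 - 9) - 28 ≡ 2. → (9, 2)
4P: (9, 2) + (27, 17). λ = (17 - 2)/(27 - 9) ≡ 15/18 mod 29. 18⁻¹ ≡ 21 (mod 29), so λ ≡ 25.
  x = λ² - 9 - 27 = 625 - 36 ≡ 9; y = λ·(9 - 9) - 2 ≡ 27. → (9, 27)
5P: (9, 27) + (27, 17). λ = (17 - 27)/(27 - 9) ≡ 19/18 mod 29. 18⁻¹ ≡ 21 (mod 29), so λ ≡ 22.
  x = λ² - 9 - 27 = 484 - 36 ≡ 13; y = λ·(9 - 13) - 27 ≡ 1. → (13, 1)
6P: (13, 1) + (27, 17). λ = (17 - 1)/(27 - 13) ≡ 16/14 mod 29. 14⁻¹ ≡ 27 (mod 29), so λ ≡ 26.
  x = λ² - 13 - 27 = 676 - 40 ≡ 27; y = λ·(13 - 27) - 1 ≡ 12. → (27, 12)
7P: (27, 12) + (27, 17): same x and y₁ ≡ -y₂, so the sum is the point at infinity.
7P = the point at infinity, so the order is 7.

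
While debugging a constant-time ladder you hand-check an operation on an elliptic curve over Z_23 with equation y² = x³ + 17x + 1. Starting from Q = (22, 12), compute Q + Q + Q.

(14, 19)

Repeated addition: build up to 3Q.
2Q: tangent at (22, 12): λ = (3·22² + 17)/(2·12) ≡ 20/1. 1⁻¹ ≡ 1 (mod 23), so λ ≡ 20·1 ≡ 20.
  x = λ² - 22 - 22 = 400 - 44 ≡ 11; y = λ·(22 - 11) - 12 ≡ 1. → (11, 1)
3Q: (11, 1) + (22, 12). λ = (12 - 1)/(22 - 11) ≡ 11/11 mod 23. 11⁻¹ ≡ 21 (mod 23), so λ ≡ 1.
  x = λ² - 11 - 22 = 1 - 33 ≡ 14; y = λ·(11 - 14) - 1 ≡ 19. → (14, 19)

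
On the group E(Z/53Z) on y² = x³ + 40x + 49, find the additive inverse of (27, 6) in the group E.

(27, 47)

-(27, 6) = (27, -6 mod 53) = (27, 47).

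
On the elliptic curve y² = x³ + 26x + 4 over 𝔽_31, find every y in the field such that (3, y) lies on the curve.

x³ + 26x + 4 = 109 ≡ 16 (mod 31).
Square roots of 16 mod 31: 4 and 27 (since 4² = 16 ≡ 16).

4, 27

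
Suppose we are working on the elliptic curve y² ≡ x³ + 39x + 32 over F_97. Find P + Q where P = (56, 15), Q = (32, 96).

(56, 15) + (32, 96). λ = (96 - 15)/(32 - 56) ≡ 81/73 mod 97. 73⁻¹ ≡ 4 (mod 97) since 73·4 = 292 ≡ 1, so λ ≡ 33.
  x = λ² - 56 - 32 = 1089 - 88 ≡ 31; y = λ·(56 - 31) - 15 ≡ 34. → (31, 34)

(31, 34)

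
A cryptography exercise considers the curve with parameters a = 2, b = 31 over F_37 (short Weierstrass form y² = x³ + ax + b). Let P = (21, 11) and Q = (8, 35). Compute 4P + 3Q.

(23, 21)

First 4P:
Double-and-add on 4 = (100)₂. Start with P = (21, 11) for the leading 1-bit.
double: tangent at (21, 11): λ = (3·21² + 2)/(2·11) ≡ 30/22. 22⁻¹ ≡ 32 (mod 37) since 22·32 = 704 ≡ 1, so λ ≡ 30·32 ≡ 35.
  x = λ² - 21 - 21 = 1225 - 42 ≡ 36; y = λ·(21 - 36) - 11 ≡ 19. → (36, 19)
double: tangent at (36, 19): λ = (3·36² + 2)/(2·19) ≡ 5/1. 1⁻¹ ≡ 1 (mod 37) since 1·1 = 1 ≡ 1, so λ ≡ 5·1 ≡ 5.
  x = λ² - 36 - 36 = 25 - 72 ≡ 27; y = λ·(36 - 27) - 19 ≡ 26. → (27, 26)
4P = (27, 26).
Next 3Q:
Repeated addition: build up to 3Q.
2Q: tangent at (8, 35): λ = (3·8² + 2)/(2·35) ≡ 9/33. 33⁻¹ ≡ 9 (mod 37) since 33·9 = 297 ≡ 1, so λ ≡ 9·9 ≡ 7.
  x = λ² - 8 - 8 = 49 - 16 ≡ 33; y = λ·(8 - 33) - 35 ≡ 12. → (33, 12)
3Q: (33, 12) + (8, 35). λ = (35 - 12)/(8 - 33) ≡ 23/12 mod 37. 12⁻¹ ≡ 34 (mod 37) since 12·34 = 408 ≡ 1, so λ ≡ 5.
  x = λ² - 33 - 8 = 25 - 41 ≡ 21; y = λ·(33 - 21) - 12 ≡ 11. → (21, 11)
3Q = (21, 11).
Finally 4P + 3Q:
(27, 26) + (21, 11). λ = (11 - 26)/(21 - 27) ≡ 22/31 mod 37. 31⁻¹ ≡ 6 (mod 37), so λ ≡ 21.
  x = λ² - 27 - 21 = 441 - 48 ≡ 23; y = λ·(27 - 23) - 26 ≡ 21. → (23, 21)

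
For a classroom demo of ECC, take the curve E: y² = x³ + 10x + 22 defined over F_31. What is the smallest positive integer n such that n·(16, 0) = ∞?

2

2P: (16, 0) + (16, 0): same x and y₁ ≡ -y₂, so the sum is ∞.
2P = ∞, so the order is 2.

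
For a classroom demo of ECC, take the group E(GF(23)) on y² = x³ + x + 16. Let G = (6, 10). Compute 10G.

O

Double-and-add on 10 = (1010)₂. Start with G = (6, 10) for the leading 1-bit.
double: tangent at (6, 10): λ = (3·6² + 1)/(2·10) ≡ 17/20. 20⁻¹ ≡ 15 (mod 23), so λ ≡ 17·15 ≡ 2.
  x = λ² - 6 - 6 = 4 - 12 ≡ 15; y = λ·(6 - 15) - 10 ≡ 18. → (15, 18)
double: tangent at (15, 18): λ = (3·15² + 1)/(2·18) ≡ 9/13. 13⁻¹ ≡ 16 (mod 23), so λ ≡ 9·16 ≡ 6.
  x = λ² - 15 - 15 = 36 - 30 ≡ 6; y = λ·(15 - 6) - 18 ≡ 13. → (6, 13)
add G: (6, 13) + (6, 10): same x and y₁ ≡ -y₂, so the sum is ∞.
double: ∞ + ∞ = ∞ (identity).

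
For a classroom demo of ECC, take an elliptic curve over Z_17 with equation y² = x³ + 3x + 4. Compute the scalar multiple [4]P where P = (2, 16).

(8, 9)

Double-and-add on 4 = (100)₂. Start with P = (2, 16) for the leading 1-bit.
double: tangent at (2, 16): λ = (3·2² + 3)/(2·16) ≡ 15/15. 15⁻¹ ≡ 8 (mod 17) since 15·8 = 120 ≡ 1, so λ ≡ 15·8 ≡ 1.
  x = λ² - 2 - 2 = 1 - 4 ≡ 14; y = λ·(2 - 14) - 16 ≡ 6. → (14, 6)
double: tangent at (14, 6): λ = (3·14² + 3)/(2·6) ≡ 13/12. 12⁻¹ ≡ 10 (mod 17), so λ ≡ 13·10 ≡ 11.
  x = λ² - 14 - 14 = 121 - 28 ≡ 8; y = λ·(14 - 8) - 6 ≡ 9. → (8, 9)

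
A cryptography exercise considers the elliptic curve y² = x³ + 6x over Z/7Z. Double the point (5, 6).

(1, 0)

tangent at (5, 6): λ = (3·5² + 6)/(2·6) ≡ 4/5. 5⁻¹ ≡ 3 (mod 7), so λ ≡ 4·3 ≡ 5.
  x = λ² - 5 - 5 = 25 - 10 ≡ 1; y = λ·(5 - 1) - 6 ≡ 0. → (1, 0)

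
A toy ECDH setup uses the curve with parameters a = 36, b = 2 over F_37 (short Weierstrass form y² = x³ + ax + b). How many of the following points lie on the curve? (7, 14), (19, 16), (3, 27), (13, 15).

3

(7, 14): 14² ≡ 11, rhs ≡ 5 → off.
(19, 16): 16² ≡ 34, rhs ≡ 34 → on.
(3, 27): 27² ≡ 26, rhs ≡ 26 → on.
(13, 15): 15² ≡ 3, rhs ≡ 3 → on.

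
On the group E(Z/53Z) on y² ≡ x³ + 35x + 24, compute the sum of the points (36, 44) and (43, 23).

(36, 44) + (43, 23). λ = (23 - 44)/(43 - 36) ≡ 32/7 mod 53. 7⁻¹ ≡ 38 (mod 53), so λ ≡ 50.
  x = λ² - 36 - 43 = 2500 - 79 ≡ 36; y = λ·(36 - 36) - 44 ≡ 9. → (36, 9)

(36, 9)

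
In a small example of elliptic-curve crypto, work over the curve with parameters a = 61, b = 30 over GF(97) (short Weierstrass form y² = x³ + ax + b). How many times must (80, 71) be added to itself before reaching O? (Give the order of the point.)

2P: tangent at (80, 71): λ = (3·80² + 61)/(2·71) ≡ 55/45. 45⁻¹ ≡ 69 (mod 97) since 45·69 = 3105 ≡ 1, so λ ≡ 55·69 ≡ 12.
  x = λ² - 80 - 80 = 144 - 160 ≡ 81; y = λ·(80 - 81) - 71 ≡ 14. → (81, 14)
3P: (81, 14) + (80, 71). λ = (71 - 14)/(80 - 81) ≡ 57/96 mod 97. 96⁻¹ ≡ 96 (mod 97) since 96·96 = 9216 ≡ 1, so λ ≡ 40.
  x = λ² - 81 - 80 = 1600 - 161 ≡ 81; y = λ·(81 - 81) - 14 ≡ 83. → (81, 83)
4P: (81, 83) + (80, 71). λ = (71 - 83)/(80 - 81) ≡ 85/96 mod 97. 96⁻¹ ≡ 96 (mod 97) since 96·96 = 9216 ≡ 1, so λ ≡ 12.
  x = λ² - 81 - 80 = 144 - 161 ≡ 80; y = λ·(81 - 80) - 83 ≡ 26. → (80, 26)
5P: (80, 26) + (80, 71): same x and y₁ ≡ -y₂, so the sum is O.
5P = O, so the order is 5.

5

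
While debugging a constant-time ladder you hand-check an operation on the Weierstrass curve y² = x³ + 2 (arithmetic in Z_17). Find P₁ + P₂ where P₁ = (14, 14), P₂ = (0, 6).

(12, 9)

(14, 14) + (0, 6). λ = (6 - 14)/(0 - 14) ≡ 9/3 mod 17. 3⁻¹ ≡ 6 (mod 17) since 3·6 = 18 ≡ 1, so λ ≡ 3.
  x = λ² - 14 - 0 = 9 - 14 ≡ 12; y = λ·(14 - 12) - 14 ≡ 9. → (12, 9)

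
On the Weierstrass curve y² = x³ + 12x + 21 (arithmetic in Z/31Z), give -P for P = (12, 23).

-(12, 23) = (12, -23 mod 31) = (12, 8).

(12, 8)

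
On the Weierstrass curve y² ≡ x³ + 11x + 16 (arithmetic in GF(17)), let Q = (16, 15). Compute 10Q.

Double-and-add on 10 = (1010)₂. Start with Q = (16, 15) for the leading 1-bit.
double: tangent at (16, 15): λ = (3·16² + 11)/(2·15) ≡ 14/13. 13⁻¹ ≡ 4 (mod 17) since 13·4 = 52 ≡ 1, so λ ≡ 14·4 ≡ 5.
  x = λ² - 16 - 16 = 25 - 32 ≡ 10; y = λ·(16 - 10) - 15 ≡ 15. → (10, 15)
double: tangent at (10, 15): λ = (3·10² + 11)/(2·15) ≡ 5/13. 13⁻¹ ≡ 4 (mod 17) since 13·4 = 52 ≡ 1, so λ ≡ 5·4 ≡ 3.
  x = λ² - 10 - 10 = 9 - 20 ≡ 6; y = λ·(10 - 6) - 15 ≡ 14. → (6, 14)
add Q: (6, 14) + (16, 15). λ = (15 - 14)/(16 - 6) ≡ 1/10 mod 17. 10⁻¹ ≡ 12 (mod 17), so λ ≡ 12.
  x = λ² - 6 - 16 = 144 - 22 ≡ 3; y = λ·(6 - 3) - 14 ≡ 5. → (3, 5)
double: tangent at (3, 5): λ = (3·3² + 11)/(2·5) ≡ 4/10. 10⁻¹ ≡ 12 (mod 17), so λ ≡ 4·12 ≡ 14.
  x = λ² - 3 - 3 = 196 - 6 ≡ 3; y = λ·(3 - 3) - 5 ≡ 12. → (3, 12)

(3, 12)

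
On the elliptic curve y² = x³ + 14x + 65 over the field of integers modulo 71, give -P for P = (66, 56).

-(66, 56) = (66, -56 mod 71) = (66, 15).

(66, 15)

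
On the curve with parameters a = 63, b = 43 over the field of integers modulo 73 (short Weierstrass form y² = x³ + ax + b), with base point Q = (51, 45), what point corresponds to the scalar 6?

(42, 45)

Repeated addition: build up to 6Q.
2Q: tangent at (51, 45): λ = (3·51² + 63)/(2·45) ≡ 55/17. 17⁻¹ ≡ 43 (mod 73), so λ ≡ 55·43 ≡ 29.
  x = λ² - 51 - 51 = 841 - 102 ≡ 9; y = λ·(51 - 9) - 45 ≡ 5. → (9, 5)
3Q: (9, 5) + (51, 45). λ = (45 - 5)/(51 - 9) ≡ 40/42 mod 73. 42⁻¹ ≡ 40 (mod 73) since 42·40 = 1680 ≡ 1, so λ ≡ 67.
  x = λ² - 9 - 51 = 4489 - 60 ≡ 49; y = λ·(9 - 49) - 5 ≡ 16. → (49, 16)
4Q: (49, 16) + (51, 45). λ = (45 - 16)/(51 - 49) ≡ 29/2 mod 73. 2⁻¹ ≡ 37 (mod 73), so λ ≡ 51.
  x = λ² - 49 - 51 = 2601 - 100 ≡ 19; y = λ·(49 - 19) - 16 ≡ 54. → (19, 54)
5Q: (19, 54) + (51, 45). λ = (45 - 54)/(51 - 19) ≡ 64/32 mod 73. 32⁻¹ ≡ 16 (mod 73) since 32·16 = 512 ≡ 1, so λ ≡ 2.
  x = λ² - 19 - 51 = 4 - 70 ≡ 7; y = λ·(19 - 7) - 54 ≡ 43. → (7, 43)
6Q: (7, 43) + (51, 45). λ = (45 - 43)/(51 - 7) ≡ 2/44 mod 73. 44⁻¹ ≡ 5 (mod 73), so λ ≡ 10.
  x = λ² - 7 - 51 = 100 - 58 ≡ 42; y = λ·(7 - 42) - 43 ≡ 45. → (42, 45)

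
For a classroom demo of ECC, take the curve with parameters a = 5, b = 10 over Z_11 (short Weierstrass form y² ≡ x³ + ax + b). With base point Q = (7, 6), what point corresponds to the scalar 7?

(9, 6)

Double-and-add on 7 = (111)₂. Start with Q = (7, 6) for the leading 1-bit.
double: tangent at (7, 6): λ = (3·7² + 5)/(2·6) ≡ 9/1. 1⁻¹ ≡ 1 (mod 11), so λ ≡ 9·1 ≡ 9.
  x = λ² - 7 - 7 = 81 - 14 ≡ 1; y = λ·(7 - 1) - 6 ≡ 4. → (1, 4)
add Q: (1, 4) + (7, 6). λ = (6 - 4)/(7 - 1) ≡ 2/6 mod 11. 6⁻¹ ≡ 2 (mod 11), so λ ≡ 4.
  x = λ² - 1 - 7 = 16 - 8 ≡ 8; y = λ·(1 - 8) - 4 ≡ 1. → (8, 1)
double: tangent at (8, 1): λ = (3·8² + 5)/(2·1) ≡ 10/2. 2⁻¹ ≡ 6 (mod 11) since 2·6 = 12 ≡ 1, so λ ≡ 10·6 ≡ 5.
  x = λ² - 8 - 8 = 25 - 16 ≡ 9; y = λ·(8 - 9) - 1 ≡ 5. → (9, 5)
add Q: (9, 5) + (7, 6). λ = (6 - 5)/(7 - 9) ≡ 1/9 mod 11. 9⁻¹ ≡ 5 (mod 11), so λ ≡ 5.
  x = λ² - 9 - 7 = 25 - 16 ≡ 9; y = λ·(9 - 9) - 5 ≡ 6. → (9, 6)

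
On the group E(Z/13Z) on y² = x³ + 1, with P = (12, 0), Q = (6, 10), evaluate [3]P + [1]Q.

(5, 10)

First 3P:
Repeated addition: build up to 3P.
2P: (12, 0) + (12, 0): same x and y₁ ≡ -y₂, so the sum is 𝒪.
3P: 𝒪 + (12, 0) = (12, 0) (identity).
3P = (12, 0).
Finally 3P + Q:
(12, 0) + (6, 10). λ = (10 - 0)/(6 - 12) ≡ 10/7 mod 13. 7⁻¹ ≡ 2 (mod 13), so λ ≡ 7.
  x = λ² - 12 - 6 = 49 - 18 ≡ 5; y = λ·(12 - 5) - 0 ≡ 10. → (5, 10)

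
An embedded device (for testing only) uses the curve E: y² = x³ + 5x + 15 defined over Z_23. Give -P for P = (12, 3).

(12, 20)

-(12, 3) = (12, -3 mod 23) = (12, 20).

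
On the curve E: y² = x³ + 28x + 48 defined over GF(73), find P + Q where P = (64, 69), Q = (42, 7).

(22, 56)

(64, 69) + (42, 7). λ = (7 - 69)/(42 - 64) ≡ 11/51 mod 73. 51⁻¹ ≡ 63 (mod 73), so λ ≡ 36.
  x = λ² - 64 - 42 = 1296 - 106 ≡ 22; y = λ·(64 - 22) - 69 ≡ 56. → (22, 56)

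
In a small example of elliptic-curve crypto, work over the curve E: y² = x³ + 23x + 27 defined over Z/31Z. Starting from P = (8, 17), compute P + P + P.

(25, 18)

Repeated addition: build up to 3P.
2P: tangent at (8, 17): λ = (3·8² + 23)/(2·17) ≡ 29/3. 3⁻¹ ≡ 21 (mod 31), so λ ≡ 29·21 ≡ 20.
  x = λ² - 8 - 8 = 400 - 16 ≡ 12; y = λ·(8 - 12) - 17 ≡ 27. → (12, 27)
3P: (12, 27) + (8, 17). λ = (17 - 27)/(8 - 12) ≡ 21/27 mod 31. 27⁻¹ ≡ 23 (mod 31), so λ ≡ 18.
  x = λ² - 12 - 8 = 324 - 20 ≡ 25; y = λ·(12 - 25) - 27 ≡ 18. → (25, 18)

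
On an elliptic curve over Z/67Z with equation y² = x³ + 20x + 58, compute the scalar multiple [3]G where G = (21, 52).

(48, 16)

Repeated addition: build up to 3G.
2G: tangent at (21, 52): λ = (3·21² + 20)/(2·52) ≡ 3/37. 37⁻¹ ≡ 29 (mod 67), so λ ≡ 3·29 ≡ 20.
  x = λ² - 21 - 21 = 400 - 42 ≡ 23; y = λ·(21 - 23) - 52 ≡ 42. → (23, 42)
3G: (23, 42) + (21, 52). λ = (52 - 42)/(21 - 23) ≡ 10/65 mod 67. 65⁻¹ ≡ 33 (mod 67), so λ ≡ 62.
  x = λ² - 23 - 21 = 3844 - 44 ≡ 48; y = λ·(23 - 48) - 42 ≡ 16. → (48, 16)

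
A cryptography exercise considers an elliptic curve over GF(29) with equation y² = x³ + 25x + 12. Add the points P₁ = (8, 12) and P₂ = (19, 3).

(24, 9)

(8, 12) + (19, 3). λ = (3 - 12)/(19 - 8) ≡ 20/11 mod 29. 11⁻¹ ≡ 8 (mod 29), so λ ≡ 15.
  x = λ² - 8 - 19 = 225 - 27 ≡ 24; y = λ·(8 - 24) - 12 ≡ 9. → (24, 9)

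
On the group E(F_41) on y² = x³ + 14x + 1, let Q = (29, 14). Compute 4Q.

(29, 14)

Double-and-add on 4 = (100)₂. Start with Q = (29, 14) for the leading 1-bit.
double: tangent at (29, 14): λ = (3·29² + 14)/(2·14) ≡ 36/28. 28⁻¹ ≡ 22 (mod 41), so λ ≡ 36·22 ≡ 13.
  x = λ² - 29 - 29 = 169 - 58 ≡ 29; y = λ·(29 - 29) - 14 ≡ 27. → (29, 27)
double: tangent at (29, 27): λ = (3·29² + 14)/(2·27) ≡ 36/13. 13⁻¹ ≡ 19 (mod 41) since 13·19 = 247 ≡ 1, so λ ≡ 36·19 ≡ 28.
  x = λ² - 29 - 29 = 784 - 58 ≡ 29; y = λ·(29 - 29) - 27 ≡ 14. → (29, 14)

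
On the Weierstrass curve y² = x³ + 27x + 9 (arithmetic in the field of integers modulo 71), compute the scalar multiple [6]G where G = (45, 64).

(10, 1)

Repeated addition: build up to 6G.
2G: tangent at (45, 64): λ = (3·45² + 27)/(2·64) ≡ 67/57. 57⁻¹ ≡ 5 (mod 71) since 57·5 = 285 ≡ 1, so λ ≡ 67·5 ≡ 51.
  x = λ² - 45 - 45 = 2601 - 90 ≡ 26; y = λ·(45 - 26) - 64 ≡ 53. → (26, 53)
3G: (26, 53) + (45, 64). λ = (64 - 53)/(45 - 26) ≡ 11/19 mod 71. 19⁻¹ ≡ 15 (mod 71) since 19·15 = 285 ≡ 1, so λ ≡ 23.
  x = λ² - 26 - 45 = 529 - 71 ≡ 32; y = λ·(26 - 32) - 53 ≡ 22. → (32, 22)
4G: (32, 22) + (45, 64). λ = (64 - 22)/(45 - 32) ≡ 42/13 mod 71. 13⁻¹ ≡ 11 (mod 71), so λ ≡ 36.
  x = λ² - 32 - 45 = 1296 - 77 ≡ 12; y = λ·(32 - 12) - 22 ≡ 59. → (12, 59)
5G: (12, 59) + (45, 64). λ = (64 - 59)/(45 - 12) ≡ 5/33 mod 71. 33⁻¹ ≡ 28 (mod 71), so λ ≡ 69.
  x = λ² - 12 - 45 = 4761 - 57 ≡ 18; y = λ·(12 - 18) - 59 ≡ 24. → (18, 24)
6G: (18, 24) + (45, 64). λ = (64 - 24)/(45 - 18) ≡ 40/27 mod 71. 27⁻¹ ≡ 50 (mod 71), so λ ≡ 12.
  x = λ² - 18 - 45 = 144 - 63 ≡ 10; y = λ·(18 - 10) - 24 ≡ 1. → (10, 1)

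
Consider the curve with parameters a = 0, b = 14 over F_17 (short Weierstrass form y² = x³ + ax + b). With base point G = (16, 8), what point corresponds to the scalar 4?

(8, 13)

Double-and-add on 4 = (100)₂. Start with G = (16, 8) for the leading 1-bit.
double: tangent at (16, 8): λ = (3·16² + 0)/(2·8) ≡ 3/16. 16⁻¹ ≡ 16 (mod 17) since 16·16 = 256 ≡ 1, so λ ≡ 3·16 ≡ 14.
  x = λ² - 16 - 16 = 196 - 32 ≡ 11; y = λ·(16 - 11) - 8 ≡ 11. → (11, 11)
double: tangent at (11, 11): λ = (3·11² + 0)/(2·11) ≡ 6/5. 5⁻¹ ≡ 7 (mod 17), so λ ≡ 6·7 ≡ 8.
  x = λ² - 11 - 11 = 64 - 22 ≡ 8; y = λ·(11 - 8) - 11 ≡ 13. → (8, 13)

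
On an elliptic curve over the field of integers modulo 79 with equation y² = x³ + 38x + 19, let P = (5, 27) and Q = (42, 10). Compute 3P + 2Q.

(47, 20)

First 3P:
Repeated addition: build up to 3P.
2P: tangent at (5, 27): λ = (3·5² + 38)/(2·27) ≡ 34/54. 54⁻¹ ≡ 60 (mod 79) since 54·60 = 3240 ≡ 1, so λ ≡ 34·60 ≡ 65.
  x = λ² - 5 - 5 = 4225 - 10 ≡ 28; y = λ·(5 - 28) - 27 ≡ 58. → (28, 58)
3P: (28, 58) + (5, 27). λ = (27 - 58)/(5 - 28) ≡ 48/56 mod 79. 56⁻¹ ≡ 24 (mod 79), so λ ≡ 46.
  x = λ² - 28 - 5 = 2116 - 33 ≡ 29; y = λ·(28 - 29) - 58 ≡ 54. → (29, 54)
3P = (29, 54).
Next 2Q:
Repeated addition: build up to 2Q.
2Q: tangent at (42, 10): λ = (3·42² + 38)/(2·10) ≡ 37/20. 20⁻¹ ≡ 4 (mod 79) since 20·4 = 80 ≡ 1, so λ ≡ 37·4 ≡ 69.
  x = λ² - 42 - 42 = 4761 - 84 ≡ 16; y = λ·(42 - 16) - 10 ≡ 46. → (16, 46)
2Q = (16, 46).
Finally 3P + 2Q:
(29, 54) + (16, 46). λ = (46 - 54)/(16 - 29) ≡ 71/66 mod 79. 66⁻¹ ≡ 6 (mod 79), so λ ≡ 31.
  x = λ² - 29 - 16 = 961 - 45 ≡ 47; y = λ·(29 - 47) - 54 ≡ 20. → (47, 20)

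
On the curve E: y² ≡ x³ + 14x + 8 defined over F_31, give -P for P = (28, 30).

(28, 1)

-(28, 30) = (28, -30 mod 31) = (28, 1).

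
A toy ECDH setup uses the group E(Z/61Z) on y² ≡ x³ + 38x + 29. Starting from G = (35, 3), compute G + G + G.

Repeated addition: build up to 3G.
2G: tangent at (35, 3): λ = (3·35² + 38)/(2·3) ≡ 53/6. 6⁻¹ ≡ 51 (mod 61) since 6·51 = 306 ≡ 1, so λ ≡ 53·51 ≡ 19.
  x = λ² - 35 - 35 = 361 - 70 ≡ 47; y = λ·(35 - 47) - 3 ≡ 13. → (47, 13)
3G: (47, 13) + (35, 3). λ = (3 - 13)/(35 - 47) ≡ 51/49 mod 61. 49⁻¹ ≡ 5 (mod 61), so λ ≡ 11.
  x = λ² - 47 - 35 = 121 - 82 ≡ 39; y = λ·(47 - 39) - 13 ≡ 14. → (39, 14)

(39, 14)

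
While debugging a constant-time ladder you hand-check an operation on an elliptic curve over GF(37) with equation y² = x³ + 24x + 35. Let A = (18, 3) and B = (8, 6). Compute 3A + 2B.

(22, 0)

First 3A:
Repeated addition: build up to 3A.
2A: tangent at (18, 3): λ = (3·18² + 24)/(2·3) ≡ 34/6. 6⁻¹ ≡ 31 (mod 37), so λ ≡ 34·31 ≡ 18.
  x = λ² - 18 - 18 = 324 - 36 ≡ 29; y = λ·(18 - 29) - 3 ≡ 21. → (29, 21)
3A: (29, 21) + (18, 3). λ = (3 - 21)/(18 - 29) ≡ 19/26 mod 37. 26⁻¹ ≡ 10 (mod 37), so λ ≡ 5.
  x = λ² - 29 - 18 = 25 - 47 ≡ 15; y = λ·(29 - 15) - 21 ≡ 12. → (15, 12)
3A = (15, 12).
Next 2B:
Repeated addition: build up to 2B.
2B: tangent at (8, 6): λ = (3·8² + 24)/(2·6) ≡ 31/12. 12⁻¹ ≡ 34 (mod 37), so λ ≡ 31·34 ≡ 18.
  x = λ² - 8 - 8 = 324 - 16 ≡ 12; y = λ·(8 - 12) - 6 ≡ 33. → (12, 33)
2B = (12, 33).
Finally 3A + 2B:
(15, 12) + (12, 33). λ = (33 - 12)/(12 - 15) ≡ 21/34 mod 37. 34⁻¹ ≡ 12 (mod 37) since 34·12 = 408 ≡ 1, so λ ≡ 30.
  x = λ² - 15 - 12 = 900 - 27 ≡ 22; y = λ·(15 - 22) - 12 ≡ 0. → (22, 0)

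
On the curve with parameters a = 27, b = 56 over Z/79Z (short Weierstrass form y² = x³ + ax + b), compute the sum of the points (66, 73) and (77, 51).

(66, 73) + (77, 51). λ = (51 - 73)/(77 - 66) ≡ 57/11 mod 79. 11⁻¹ ≡ 36 (mod 79), so λ ≡ 77.
  x = λ² - 66 - 77 = 5929 - 143 ≡ 19; y = λ·(66 - 19) - 73 ≡ 70. → (19, 70)

(19, 70)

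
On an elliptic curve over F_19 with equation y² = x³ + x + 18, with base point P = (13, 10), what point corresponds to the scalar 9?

Repeated addition: build up to 9P.
2P: tangent at (13, 10): λ = (3·13² + 1)/(2·10) ≡ 14/1. 1⁻¹ ≡ 1 (mod 19), so λ ≡ 14·1 ≡ 14.
  x = λ² - 13 - 13 = 196 - 26 ≡ 18; y = λ·(13 - 18) - 10 ≡ 15. → (18, 15)
3P: (18, 15) + (13, 10). λ = (10 - 15)/(13 - 18) ≡ 14/14 mod 19. 14⁻¹ ≡ 15 (mod 19), so λ ≡ 1.
  x = λ² - 18 - 13 = 1 - 31 ≡ 8; y = λ·(18 - 8) - 15 ≡ 14. → (8, 14)
4P: (8, 14) + (13, 10). λ = (10 - 14)/(13 - 8) ≡ 15/5 mod 19. 5⁻¹ ≡ 4 (mod 19), so λ ≡ 3.
  x = λ² - 8 - 13 = 9 - 21 ≡ 7; y = λ·(8 - 7) - 14 ≡ 8. → (7, 8)
5P: (7, 8) + (13, 10). λ = (10 - 8)/(13 - 7) ≡ 2/6 mod 19. 6⁻¹ ≡ 16 (mod 19), so λ ≡ 13.
  x = λ² - 7 - 13 = 169 - 20 ≡ 16; y = λ·(7 - 16) - 8 ≡ 8. → (16, 8)
6P: (16, 8) + (13, 10). λ = (10 - 8)/(13 - 16) ≡ 2/16 mod 19. 16⁻¹ ≡ 6 (mod 19) since 16·6 = 96 ≡ 1, so λ ≡ 12.
  x = λ² - 16 - 13 = 144 - 29 ≡ 1; y = λ·(16 - 1) - 8 ≡ 1. → (1, 1)
7P: (1, 1) + (13, 10). λ = (10 - 1)/(13 - 1) ≡ 9/12 mod 19. 12⁻¹ ≡ 8 (mod 19) since 12·8 = 96 ≡ 1, so λ ≡ 15.
  x = λ² - 1 - 13 = 225 - 14 ≡ 2; y = λ·(1 - 2) - 1 ≡ 3. → (2, 3)
8P: (2, 3) + (13, 10). λ = (10 - 3)/(13 - 2) ≡ 7/11 mod 19. 11⁻¹ ≡ 7 (mod 19), so λ ≡ 11.
  x = λ² - 2 - 13 = 121 - 15 ≡ 11; y = λ·(2 - 11) - 3 ≡ 12. → (11, 12)
9P: (11, 12) + (13, 10). λ = (10 - 12)/(13 - 11) ≡ 17/2 mod 19. 2⁻¹ ≡ 10 (mod 19) since 2·10 = 20 ≡ 1, so λ ≡ 18.
  x = λ² - 11 - 13 = 324 - 24 ≡ 15; y = λ·(11 - 15) - 12 ≡ 11. → (15, 11)

(15, 11)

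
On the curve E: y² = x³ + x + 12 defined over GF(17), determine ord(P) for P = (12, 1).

2P: tangent at (12, 1): λ = (3·12² + 1)/(2·1) ≡ 8/2. 2⁻¹ ≡ 9 (mod 17), so λ ≡ 8·9 ≡ 4.
  x = λ² - 12 - 12 = 16 - 24 ≡ 9; y = λ·(12 - 9) - 1 ≡ 11. → (9, 11)
3P: (9, 11) + (12, 1). λ = (1 - 11)/(12 - 9) ≡ 7/3 mod 17. 3⁻¹ ≡ 6 (mod 17) since 3·6 = 18 ≡ 1, so λ ≡ 8.
  x = λ² - 9 - 12 = 64 - 21 ≡ 9; y = λ·(9 - 9) - 11 ≡ 6. → (9, 6)
4P: (9, 6) + (12, 1). λ = (1 - 6)/(12 - 9) ≡ 12/3 mod 17. 3⁻¹ ≡ 6 (mod 17) since 3·6 = 18 ≡ 1, so λ ≡ 4.
  x = λ² - 9 - 12 = 16 - 21 ≡ 12; y = λ·(9 - 12) - 6 ≡ 16. → (12, 16)
5P: (12, 16) + (12, 1): same x and y₁ ≡ -y₂, so the sum is 𝒪.
5P = 𝒪, so the order is 5.

5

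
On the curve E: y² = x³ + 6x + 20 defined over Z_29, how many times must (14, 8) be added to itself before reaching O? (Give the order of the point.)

3

2P: tangent at (14, 8): λ = (3·14² + 6)/(2·8) ≡ 14/16. 16⁻¹ ≡ 20 (mod 29), so λ ≡ 14·20 ≡ 19.
  x = λ² - 14 - 14 = 361 - 28 ≡ 14; y = λ·(14 - 14) - 8 ≡ 21. → (14, 21)
3P: (14, 21) + (14, 8): same x and y₁ ≡ -y₂, so the sum is O.
3P = O, so the order is 3.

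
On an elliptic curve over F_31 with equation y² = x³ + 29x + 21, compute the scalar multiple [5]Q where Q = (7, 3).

Double-and-add on 5 = (101)₂. Start with Q = (7, 3) for the leading 1-bit.
double: tangent at (7, 3): λ = (3·7² + 29)/(2·3) ≡ 21/6. 6⁻¹ ≡ 26 (mod 31) since 6·26 = 156 ≡ 1, so λ ≡ 21·26 ≡ 19.
  x = λ² - 7 - 7 = 361 - 14 ≡ 6; y = λ·(7 - 6) - 3 ≡ 16. → (6, 16)
double: tangent at (6, 16): λ = (3·6² + 29)/(2·16) ≡ 13/1. 1⁻¹ ≡ 1 (mod 31), so λ ≡ 13·1 ≡ 13.
  x = λ² - 6 - 6 = 169 - 12 ≡ 2; y = λ·(6 - 2) - 16 ≡ 5. → (2, 5)
add Q: (2, 5) + (7, 3). λ = (3 - 5)/(7 - 2) ≡ 29/5 mod 31. 5⁻¹ ≡ 25 (mod 31), so λ ≡ 12.
  x = λ² - 2 - 7 = 144 - 9 ≡ 11; y = λ·(2 - 11) - 5 ≡ 11. → (11, 11)

(11, 11)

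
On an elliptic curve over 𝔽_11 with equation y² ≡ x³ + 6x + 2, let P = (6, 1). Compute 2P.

tangent at (6, 1): λ = (3·6² + 6)/(2·1) ≡ 4/2. 2⁻¹ ≡ 6 (mod 11) since 2·6 = 12 ≡ 1, so λ ≡ 4·6 ≡ 2.
  x = λ² - 6 - 6 = 4 - 12 ≡ 3; y = λ·(6 - 3) - 1 ≡ 5. → (3, 5)

(3, 5)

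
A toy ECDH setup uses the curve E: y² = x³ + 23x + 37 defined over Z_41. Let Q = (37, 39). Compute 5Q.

(38, 33)

Double-and-add on 5 = (101)₂. Start with Q = (37, 39) for the leading 1-bit.
double: tangent at (37, 39): λ = (3·37² + 23)/(2·39) ≡ 30/37. 37⁻¹ ≡ 10 (mod 41), so λ ≡ 30·10 ≡ 13.
  x = λ² - 37 - 37 = 169 - 74 ≡ 13; y = λ·(37 - 13) - 39 ≡ 27. → (13, 27)
double: tangent at (13, 27): λ = (3·13² + 23)/(2·27) ≡ 38/13. 13⁻¹ ≡ 19 (mod 41) since 13·19 = 247 ≡ 1, so λ ≡ 38·19 ≡ 25.
  x = λ² - 13 - 13 = 625 - 26 ≡ 25; y = λ·(13 - 25) - 27 ≡ 1. → (25, 1)
add Q: (25, 1) + (37, 39). λ = (39 - 1)/(37 - 25) ≡ 38/12 mod 41. 12⁻¹ ≡ 24 (mod 41), so λ ≡ 10.
  x = λ² - 25 - 37 = 100 - 62 ≡ 38; y = λ·(25 - 38) - 1 ≡ 33. → (38, 33)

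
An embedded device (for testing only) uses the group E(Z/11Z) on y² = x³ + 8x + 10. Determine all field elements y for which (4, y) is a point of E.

none

x³ + 8x + 10 = 106 ≡ 7 (mod 11).
7 is a non-residue mod 11; no y exists.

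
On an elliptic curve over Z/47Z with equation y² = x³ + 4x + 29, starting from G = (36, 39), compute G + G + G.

Repeated addition: build up to 3G.
2G: tangent at (36, 39): λ = (3·36² + 4)/(2·39) ≡ 38/31. 31⁻¹ ≡ 44 (mod 47) since 31·44 = 1364 ≡ 1, so λ ≡ 38·44 ≡ 27.
  x = λ² - 36 - 36 = 729 - 72 ≡ 46; y = λ·(36 - 46) - 39 ≡ 20. → (46, 20)
3G: (46, 20) + (36, 39). λ = (39 - 20)/(36 - 46) ≡ 19/37 mod 47. 37⁻¹ ≡ 14 (mod 47) since 37·14 = 518 ≡ 1, so λ ≡ 31.
  x = λ² - 46 - 36 = 961 - 82 ≡ 33; y = λ·(46 - 33) - 20 ≡ 7. → (33, 7)

(33, 7)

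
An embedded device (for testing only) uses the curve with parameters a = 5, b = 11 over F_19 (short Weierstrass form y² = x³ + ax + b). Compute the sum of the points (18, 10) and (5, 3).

(0, 7)

(18, 10) + (5, 3). λ = (3 - 10)/(5 - 18) ≡ 12/6 mod 19. 6⁻¹ ≡ 16 (mod 19) since 6·16 = 96 ≡ 1, so λ ≡ 2.
  x = λ² - 18 - 5 = 4 - 23 ≡ 0; y = λ·(18 - 0) - 10 ≡ 7. → (0, 7)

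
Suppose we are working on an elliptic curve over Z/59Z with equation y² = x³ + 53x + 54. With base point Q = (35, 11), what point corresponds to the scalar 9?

(14, 0)

Repeated addition: build up to 9Q.
2Q: tangent at (35, 11): λ = (3·35² + 53)/(2·11) ≡ 11/22. 22⁻¹ ≡ 51 (mod 59) since 22·51 = 1122 ≡ 1, so λ ≡ 11·51 ≡ 30.
  x = λ² - 35 - 35 = 900 - 70 ≡ 4; y = λ·(35 - 4) - 11 ≡ 34. → (4, 34)
3Q: (4, 34) + (35, 11). λ = (11 - 34)/(35 - 4) ≡ 36/31 mod 59. 31⁻¹ ≡ 40 (mod 59) since 31·40 = 1240 ≡ 1, so λ ≡ 24.
  x = λ² - 4 - 35 = 576 - 39 ≡ 6; y = λ·(4 - 6) - 34 ≡ 36. → (6, 36)
4Q: (6, 36) + (35, 11). λ = (11 - 36)/(35 - 6) ≡ 34/29 mod 59. 29⁻¹ ≡ 57 (mod 59), so λ ≡ 50.
  x = λ² - 6 - 35 = 2500 - 41 ≡ 40; y = λ·(6 - 40) - 36 ≡ 34. → (40, 34)
5Q: (40, 34) + (35, 11). λ = (11 - 34)/(35 - 40) ≡ 36/54 mod 59. 54⁻¹ ≡ 47 (mod 59) since 54·47 = 2538 ≡ 1, so λ ≡ 40.
  x = λ² - 40 - 35 = 1600 - 75 ≡ 50; y = λ·(40 - 50) - 34 ≡ 38. → (50, 38)
6Q: (50, 38) + (35, 11). λ = (11 - 38)/(35 - 50) ≡ 32/44 mod 59. 44⁻¹ ≡ 55 (mod 59) since 44·55 = 2420 ≡ 1, so λ ≡ 49.
  x = λ² - 50 - 35 = 2401 - 85 ≡ 15; y = λ·(50 - 15) - 38 ≡ 25. → (15, 25)
7Q: (15, 25) + (35, 11). λ = (11 - 25)/(35 - 15) ≡ 45/20 mod 59. 20⁻¹ ≡ 3 (mod 59) since 20·3 = 60 ≡ 1, so λ ≡ 17.
  x = λ² - 15 - 35 = 289 - 50 ≡ 3; y = λ·(15 - 3) - 25 ≡ 2. → (3, 2)
8Q: (3, 2) + (35, 11). λ = (11 - 2)/(35 - 3) ≡ 9/32 mod 59. 32⁻¹ ≡ 24 (mod 59) since 32·24 = 768 ≡ 1, so λ ≡ 39.
  x = λ² - 3 - 35 = 1521 - 38 ≡ 8; y = λ·(3 - 8) - 2 ≡ 39. → (8, 39)
9Q: (8, 39) + (35, 11). λ = (11 - 39)/(35 - 8) ≡ 31/27 mod 59. 27⁻¹ ≡ 35 (mod 59) since 27·35 = 945 ≡ 1, so λ ≡ 23.
  x = λ² - 8 - 35 = 529 - 43 ≡ 14; y = λ·(8 - 14) - 39 ≡ 0. → (14, 0)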